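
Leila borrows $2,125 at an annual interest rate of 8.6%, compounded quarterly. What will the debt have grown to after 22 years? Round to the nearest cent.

$13,814.51

Periodic rate = 8.6%/4 = 0.0215; periods = 4·22 = 88.
A = 2,125·(1 + 0.0215)^88 ≈ 2,125·6.5009472968 ≈ 13,814.5130.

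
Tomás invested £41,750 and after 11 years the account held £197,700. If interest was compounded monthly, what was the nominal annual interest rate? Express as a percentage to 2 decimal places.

14.22%

The 132-period growth factor is 197,700/41,750 = 4.73533.
r/12 = 4.73533^(1/132) − 1 ≈ 0.0118504, so r ≈ 12·0.0118504 = 14.22043%.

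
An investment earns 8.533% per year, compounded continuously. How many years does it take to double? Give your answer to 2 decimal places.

8.12 years

e^(0.08533t) = 2, so 0.08533t = ln 2 ≈ 0.69315.
t ≈ 0.69315/0.08533 ≈ 8.1231.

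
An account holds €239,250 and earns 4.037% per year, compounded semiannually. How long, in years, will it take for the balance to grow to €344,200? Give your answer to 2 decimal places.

(1 + 0.020185)^(2t) = 344,200/239,250 = 1.4387.
2t·ln(1 + 0.020185) = ln(1.4387); 2t = 0.36371/0.019984 ≈ 18.2003.
t ≈ 9.1001 years.

9.10 years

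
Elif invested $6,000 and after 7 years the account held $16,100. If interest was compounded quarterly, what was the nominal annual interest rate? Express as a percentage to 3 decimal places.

14.352%

(1 + r/4)^28 = 16,100/6,000 = 2.68333.
1 + r/4 = 2.68333^(1/28) ≈ 1.035881, so r/4 ≈ 0.0358809.
r ≈ 4·0.0358809 = 14.35234%.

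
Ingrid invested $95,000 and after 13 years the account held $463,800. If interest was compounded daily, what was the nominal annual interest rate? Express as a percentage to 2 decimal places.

12.20%

The 4745-period growth factor is 463,800/95,000 = 4.88211.
r/365 = 4.88211^(1/4745) − 1 ≈ 0.000334213, so r ≈ 365·0.000334213 = 12.19878%.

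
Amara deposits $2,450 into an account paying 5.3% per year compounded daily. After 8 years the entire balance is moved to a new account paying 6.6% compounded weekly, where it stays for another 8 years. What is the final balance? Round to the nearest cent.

Phase 1: 2,450·(1 + 0.053/365)^2920 ≈ 3,743.6357.
Phase 2: 3,743.6357·(1 + 0.066/52)^416 ≈ 6,345.3512.

$6,345.35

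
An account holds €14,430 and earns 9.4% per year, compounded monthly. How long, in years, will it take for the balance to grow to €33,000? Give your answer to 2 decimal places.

(1 + 0.00783333)^(12t) = 33,000/14,430 = 2.2869.
12t·ln(1 + 0.00783333) = ln(2.2869); 12t = 0.8272/0.00780281 ≈ 106.0128.
t ≈ 8.8344 years.

8.83 years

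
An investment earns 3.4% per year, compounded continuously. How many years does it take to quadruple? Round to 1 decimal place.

40.8 years

e^(0.034t) = 4, so 0.034t = ln 4 ≈ 1.3863.
t ≈ 1.3863/0.034 ≈ 40.7734.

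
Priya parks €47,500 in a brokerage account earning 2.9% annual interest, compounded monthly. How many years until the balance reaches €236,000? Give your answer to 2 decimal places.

55.35 years

(1 + 0.00241667)^(12t) = 236,000/47,500 = 4.9684.
12t·ln(1 + 0.00241667) = ln(4.9684); 12t = 1.6031/0.00241375 ≈ 664.1538.
t ≈ 55.3462 years.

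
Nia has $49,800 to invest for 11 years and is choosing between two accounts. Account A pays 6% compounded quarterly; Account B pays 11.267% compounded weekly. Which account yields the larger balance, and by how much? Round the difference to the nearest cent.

Account A growth factor: (1 + 0.015)^44 ≈ 1.9253330191; balance ≈ 95,881.5844.
Account B growth factor: (1 + 0.11267/52)^572 ≈ 3.44881000617; balance ≈ 171,750.7383.
Account B is larger by 75,869.1540.

Account B, by $75,869.15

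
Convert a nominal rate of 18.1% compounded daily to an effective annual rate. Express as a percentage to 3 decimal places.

19.836%

One year is 365 periods at 0.00049589 each: (1 + 0.00049589)^365 ≈ 1.198361.
EAR = 1.198361 − 1 ≈ 19.83614%.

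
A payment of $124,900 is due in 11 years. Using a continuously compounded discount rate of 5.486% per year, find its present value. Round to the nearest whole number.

$68,310

P = A·e^(−rt) = 124,900·e^(−0.60346).
e^(−0.60346) ≈ 0.546916029124, so P ≈ 68,309.8120.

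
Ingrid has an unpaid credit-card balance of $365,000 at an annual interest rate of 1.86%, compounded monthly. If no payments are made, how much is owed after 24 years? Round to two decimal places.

Periodic rate = 1.86%/12 = 0.00155; periods = 12·24 = 288.
A = 365,000·(1 + 0.00155)^288 ≈ 365,000·1.56213643988 ≈ 570,179.8006.

$570,179.80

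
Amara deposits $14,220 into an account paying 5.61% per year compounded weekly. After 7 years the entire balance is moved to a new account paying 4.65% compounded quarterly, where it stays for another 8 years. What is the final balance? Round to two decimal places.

Phase 1: 14,220·(1 + 0.0561/52)^364 ≈ 21,054.9933.
Phase 2: 21,054.9933·(1 + 0.011625)^32 ≈ 30,477.6037.

$30,477.60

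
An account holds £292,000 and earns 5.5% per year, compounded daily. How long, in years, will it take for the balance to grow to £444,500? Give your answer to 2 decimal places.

7.64 years

We need (1 + 0.000150685)^(365t) = 1.5223, so 365t = ln 1.5223 / ln 1.000151 ≈ 2788.7852.
t ≈ 2788.7852/365 = 7.6405 years.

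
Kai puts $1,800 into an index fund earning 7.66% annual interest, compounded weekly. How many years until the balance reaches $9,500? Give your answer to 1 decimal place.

We need (1 + 0.00147308)^(52t) = 5.2778, so 52t = ln 5.2778 / ln 1.001473 ≈ 1130.1040.
t ≈ 1130.1040/52 = 21.7328 years.

21.7 years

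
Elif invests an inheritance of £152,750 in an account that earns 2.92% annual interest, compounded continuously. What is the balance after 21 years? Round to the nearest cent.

£282,026.94

A = P·e^(rt) = 152,750·e^(0.0292·21) = 152,750·e^0.6132.
e^0.6132 ≈ 1.84633021233, so A ≈ 282,026.9399.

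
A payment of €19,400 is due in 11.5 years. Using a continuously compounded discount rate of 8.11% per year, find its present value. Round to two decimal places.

P = A·e^(−rt) = 19,400·e^(−0.93265).
e^(−0.93265) ≈ 0.39350952719, so P ≈ 7,634.0848.

€7,634.08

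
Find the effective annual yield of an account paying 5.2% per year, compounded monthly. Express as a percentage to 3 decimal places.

5.326%

One year is 12 periods at 0.00433333 each: (1 + 0.00433333)^12 ≈ 1.053257.
EAR = 1.053257 − 1 ≈ 5.32574%.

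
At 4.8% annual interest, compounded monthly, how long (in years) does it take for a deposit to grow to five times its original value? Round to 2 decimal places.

33.60 years

(1 + 0.004)^(12t) = 5.
12t = ln 5 / ln(1 + 0.004) ≈ 1.6094/0.00399202 ≈ 403.1637.
t ≈ 33.5970.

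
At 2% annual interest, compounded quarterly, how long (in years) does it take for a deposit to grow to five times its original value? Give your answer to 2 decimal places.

80.67 years

(1 + 0.005)^(4t) = 5.
4t = ln 5 / ln(1 + 0.005) ≈ 1.6094/0.00498754 ≈ 322.6916.
t ≈ 80.6729.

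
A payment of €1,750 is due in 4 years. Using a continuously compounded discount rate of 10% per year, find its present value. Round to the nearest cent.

P = A·e^(−rt) = 1,750·e^(−0.4).
e^(−0.4) ≈ 0.670320046, so P ≈ 1,173.0601.

€1,173.06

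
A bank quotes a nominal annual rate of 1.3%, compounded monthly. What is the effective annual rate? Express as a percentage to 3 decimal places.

EAR = (1 + 1.3%/12)^12 − 1 = (1 + 0.00108333)^12 − 1.
(1 + 0.00108333)^12 ≈ 1.013078, so EAR ≈ 1.30777%.

1.308%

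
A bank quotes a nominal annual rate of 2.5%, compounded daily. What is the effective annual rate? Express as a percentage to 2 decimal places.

One year is 365 periods at 0.0000684932 each: (1 + 0.0000684932)^365 ≈ 1.025314.
EAR = 1.025314 − 1 ≈ 2.53142%.

2.53%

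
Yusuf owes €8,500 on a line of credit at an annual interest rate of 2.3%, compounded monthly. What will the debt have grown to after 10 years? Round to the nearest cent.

€10,695.75

Growth factor = (1 + 0.023/12)^120 ≈ 1.258322978.
A ≈ 8,500 × 1.258322978 ≈ 10,695.7453.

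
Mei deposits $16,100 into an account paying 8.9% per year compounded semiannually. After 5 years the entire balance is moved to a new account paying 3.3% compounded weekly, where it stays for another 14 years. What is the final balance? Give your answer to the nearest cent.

$39,490.33

After 5 years at 8.9%: 16,100 × 1.5455549243 ≈ 24,883.4343.
Then 14 years at 3.3%: 24,883.4343 × 1.5870127346 ≈ 39,490.3271.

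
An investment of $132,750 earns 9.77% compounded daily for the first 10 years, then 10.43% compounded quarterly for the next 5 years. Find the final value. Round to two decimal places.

Phase 1: 132,750·(1 + 0.0977/365)^3650 ≈ 352,600.9365.
Phase 2: 352,600.9365·(1 + 0.026075)^20 ≈ 590,018.4431.

$590,018.44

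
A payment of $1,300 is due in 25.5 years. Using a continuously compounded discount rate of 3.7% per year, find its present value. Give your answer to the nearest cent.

P = A·e^(−rt) = 1,300·e^(−0.9435).
e^(−0.9435) ≈ 0.3892630277, so P ≈ 506.0419.

$506.04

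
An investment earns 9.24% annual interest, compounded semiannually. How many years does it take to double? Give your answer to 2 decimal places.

(1 + 0.0462)^(2t) = 2.
2t = ln 2 / ln(1 + 0.0462) ≈ 0.69315/0.0451646 ≈ 15.3472.
t ≈ 7.6736.

7.67 years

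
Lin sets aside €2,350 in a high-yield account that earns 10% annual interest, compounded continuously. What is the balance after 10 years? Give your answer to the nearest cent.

€6,387.96

A = P·e^(rt) = 2,350·e^(0.1·10) = 2,350·e^1.
e^1 ≈ 2.718281828, so A ≈ 6,387.9623.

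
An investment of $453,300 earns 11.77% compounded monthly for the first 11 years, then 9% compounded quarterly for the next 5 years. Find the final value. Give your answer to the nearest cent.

$2,565,626.88

After 11 years at 11.77%: 453,300 × 3.6269489694 ≈ 1,644,095.9678.
Then 5 years at 9%: 1,644,095.9678 × 1.560509200685 ≈ 2,565,626.8846.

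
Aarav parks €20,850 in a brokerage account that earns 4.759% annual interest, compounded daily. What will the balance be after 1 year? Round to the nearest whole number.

€21,866

Growth factor = (1 + 0.04759/365)^365 ≈ 1.0487373301.
A ≈ 20,850 × 1.0487373301 ≈ 21,866.1733.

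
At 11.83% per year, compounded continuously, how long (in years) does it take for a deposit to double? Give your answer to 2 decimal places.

e^(0.1183t) = 2, so 0.1183t = ln 2 ≈ 0.69315.
t ≈ 0.69315/0.1183 ≈ 5.8592.

5.86 years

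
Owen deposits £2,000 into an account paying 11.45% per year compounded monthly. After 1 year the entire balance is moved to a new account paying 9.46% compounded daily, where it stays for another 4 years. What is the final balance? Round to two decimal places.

Phase 1: 2,000·(1 + 0.1145/12)^12 ≈ 2,241.4083.
Phase 2: 2,241.4083·(1 + 0.0946/365)^1460 ≈ 3,272.1764.

£3,272.18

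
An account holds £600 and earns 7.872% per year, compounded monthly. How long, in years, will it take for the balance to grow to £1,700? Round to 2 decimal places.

13.27 years

We need (1 + 0.00656)^(12t) = 2.8333, so 12t = ln 2.8333 / ln 1.00656 ≈ 159.2784.
t ≈ 159.2784/12 = 13.2732 years.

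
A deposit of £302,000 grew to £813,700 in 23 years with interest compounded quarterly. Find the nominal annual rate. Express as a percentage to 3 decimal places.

4.333%

The 92-period growth factor is 813,700/302,000 = 2.69437.
r/4 = 2.69437^(1/92) − 1 ≈ 0.0108318, so r ≈ 4·0.0108318 = 4.33271%.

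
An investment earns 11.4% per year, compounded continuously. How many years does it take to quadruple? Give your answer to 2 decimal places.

e^(0.114t) = 4, so 0.114t = ln 4 ≈ 1.3863.
t ≈ 1.3863/0.114 ≈ 12.1605.

12.16 years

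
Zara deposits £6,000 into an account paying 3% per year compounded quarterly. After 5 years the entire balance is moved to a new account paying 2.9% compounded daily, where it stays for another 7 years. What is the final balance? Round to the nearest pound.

£8,535

Phase 1: 6,000·(1 + 0.0075)^20 ≈ 6,967.1049.
Phase 2: 6,967.1049·(1 + 0.029/365)^2555 ≈ 8,535.1395.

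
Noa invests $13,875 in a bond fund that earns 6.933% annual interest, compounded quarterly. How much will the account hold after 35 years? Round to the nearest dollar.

$153,830

Growth factor = (1 + 0.0173325)^140 ≈ 11.0868618107.
A ≈ 13,875 × 11.0868618107 ≈ 153,830.2076.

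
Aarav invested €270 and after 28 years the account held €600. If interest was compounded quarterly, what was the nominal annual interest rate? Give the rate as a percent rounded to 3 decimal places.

2.862%

(1 + r/4)^112 = 600/270 = 2.22222.
1 + r/4 = 2.22222^(1/112) ≈ 1.007155, so r/4 ≈ 0.00715501.
r ≈ 4·0.00715501 = 2.86200%.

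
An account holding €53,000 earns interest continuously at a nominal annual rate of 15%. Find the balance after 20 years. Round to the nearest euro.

A = P·e^(rt) = 53,000·e^(0.15·20) = 53,000·e^3.
e^3 ≈ 20.08553692319, so A ≈ 1,064,533.4569.

€1,064,533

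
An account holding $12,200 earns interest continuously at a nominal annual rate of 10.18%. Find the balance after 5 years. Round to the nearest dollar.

A = P·e^(rt) = 12,200·e^(0.1018·5) = 12,200·e^0.509.
e^0.509 ≈ 1.6636267361, so A ≈ 20,296.2462.

$20,296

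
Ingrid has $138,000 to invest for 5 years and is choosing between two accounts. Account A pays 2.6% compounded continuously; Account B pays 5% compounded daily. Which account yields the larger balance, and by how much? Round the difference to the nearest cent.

A: e^(0.026·5) = e^0.13 ≈ 1.13882838332, so 138,000 × 1.13882838332 ≈ 157,158.3169.
B: (1 + 0.05/365)^1825 ≈ 1.28400343215, so 138,000 × 1.28400343215 ≈ 177,192.4736.
Difference ≈ 20,034.1567 in favor of B.

Account B, by $20,034.16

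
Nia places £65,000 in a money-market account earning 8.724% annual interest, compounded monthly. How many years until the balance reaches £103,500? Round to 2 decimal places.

5.35 years

(1 + 0.00727)^(12t) = 103,500/65,000 = 1.5923.
12t·ln(1 + 0.00727) = ln(1.5923); 12t = 0.46518/0.0072437 ≈ 64.2192.
t ≈ 5.3516 years.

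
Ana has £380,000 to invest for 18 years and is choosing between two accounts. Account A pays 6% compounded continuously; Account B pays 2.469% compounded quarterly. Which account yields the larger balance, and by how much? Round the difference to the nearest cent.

Account A, by £527,144.77

Account A growth factor: e^(0.06·18) = e^1.08 ≈ 2.944679551066; balance ≈ 1,118,978.2294.
Account B growth factor: (1 + 0.0061725)^72 ≈ 1.55745647657; balance ≈ 591,833.4611.
Account A is larger by 527,144.7683.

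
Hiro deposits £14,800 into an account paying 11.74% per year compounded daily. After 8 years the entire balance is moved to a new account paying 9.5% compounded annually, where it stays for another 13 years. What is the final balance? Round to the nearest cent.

Phase 1: 14,800·(1 + 0.1174/365)^2920 ≈ 37,851.7105.
Phase 2: 37,851.7105·(1 + 0.095)^13 ≈ 123,159.8237.

£123,159.82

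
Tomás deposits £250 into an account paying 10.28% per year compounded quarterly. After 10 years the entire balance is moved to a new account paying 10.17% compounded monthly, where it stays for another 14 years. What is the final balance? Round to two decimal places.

After 10 years at 10.28%: 250 × 2.759397209 ≈ 689.8493.
Then 14 years at 10.17%: 689.8493 × 4.128030929 ≈ 2,847.7193.

£2,847.72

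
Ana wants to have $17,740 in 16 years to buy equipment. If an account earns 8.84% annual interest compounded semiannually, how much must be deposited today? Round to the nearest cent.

$4,445.04

Periodic rate = 8.84%/2 = 0.0442; 32 periods.
P = 17,740/(1 + 0.0442)^32 ≈ 17,740/3.9909661475 ≈ 4,445.0390.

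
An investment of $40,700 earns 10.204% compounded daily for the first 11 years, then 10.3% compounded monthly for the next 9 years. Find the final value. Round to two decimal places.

$314,679.75

Phase 1: 40,700·(1 + 0.10204/365)^4015 ≈ 125,024.6885.
Phase 2: 125,024.6885·(1 + 0.103/12)^108 ≈ 314,679.7549.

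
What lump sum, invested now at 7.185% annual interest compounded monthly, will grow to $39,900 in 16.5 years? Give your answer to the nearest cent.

$12,236.05

Growth factor = (1 + 0.0059875)^198 ≈ 3.2608566545.
P = 39,900/3.2608566545 ≈ 12,236.0484.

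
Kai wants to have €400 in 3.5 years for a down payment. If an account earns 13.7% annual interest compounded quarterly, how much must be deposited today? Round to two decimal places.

€249.63

Growth factor = (1 + 0.03425)^14 ≈ 1.60235011.
P = 400/1.60235011 ≈ 249.6333.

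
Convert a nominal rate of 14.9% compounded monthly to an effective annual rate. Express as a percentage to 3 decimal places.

EAR = (1 + 14.9%/12)^12 − 1 = (1 + 0.0124167)^12 − 1.
(1 + 0.0124167)^12 ≈ 1.159609, so EAR ≈ 15.96086%.

15.961%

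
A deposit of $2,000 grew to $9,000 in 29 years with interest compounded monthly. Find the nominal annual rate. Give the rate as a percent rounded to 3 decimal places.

The 348-period growth factor is 9,000/2,000 = 4.5.
r/12 = 4.5^(1/348) − 1 ≈ 0.00433142, so r ≈ 12·0.00433142 = 5.19770%.

5.198%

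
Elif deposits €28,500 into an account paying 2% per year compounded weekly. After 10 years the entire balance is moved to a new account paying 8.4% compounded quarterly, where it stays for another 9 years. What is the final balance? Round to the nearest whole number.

€73,555

Phase 1: 28,500·(1 + 0.02/52)^520 ≈ 34,808.6401.
Phase 2: 34,808.6401·(1 + 0.021)^36 ≈ 73,555.2663.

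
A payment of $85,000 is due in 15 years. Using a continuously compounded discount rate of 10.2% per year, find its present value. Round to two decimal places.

$18,405.53

P = A·e^(−rt) = 85,000·e^(−1.53).
e^(−1.53) ≈ 0.21653566732, so P ≈ 18,405.5317.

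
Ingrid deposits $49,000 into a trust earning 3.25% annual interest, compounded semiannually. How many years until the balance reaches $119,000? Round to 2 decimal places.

We need (1 + 0.01625)^(2t) = 2.4286, so 2t = ln 2.4286 / ln 1.01625 ≈ 55.0457.
t ≈ 55.0457/2 = 27.5229 years.

27.52 years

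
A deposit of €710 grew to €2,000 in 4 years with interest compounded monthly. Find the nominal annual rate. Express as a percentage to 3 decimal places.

26.172%

The 48-period growth factor is 2,000/710 = 2.8169.
r/12 = 2.8169^(1/48) − 1 ≈ 0.0218102, so r ≈ 12·0.0218102 = 26.17227%.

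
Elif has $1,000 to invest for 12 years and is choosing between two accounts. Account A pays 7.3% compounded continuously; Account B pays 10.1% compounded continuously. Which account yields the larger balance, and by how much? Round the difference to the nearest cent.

Account B, by $958.92

Account A growth factor: e^(0.073·12) = e^0.876 ≈ 2.401275369; balance ≈ 2,401.2754.
Account B growth factor: e^(0.101·12) = e^1.212 ≈ 3.360198333; balance ≈ 3,360.1983.
Account B is larger by 958.9230.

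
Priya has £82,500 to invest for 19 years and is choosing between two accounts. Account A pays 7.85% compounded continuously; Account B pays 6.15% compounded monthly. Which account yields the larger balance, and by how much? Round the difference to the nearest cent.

A: e^(0.0785·19) = e^1.4915 ≈ 4.44375615651, so 82,500 × 4.44375615651 ≈ 366,609.8829.
B: (1 + 0.005125)^228 ≈ 3.20757727775, so 82,500 × 3.20757727775 ≈ 264,625.1254.
Difference ≈ 101,984.7575 in favor of A.

Account A, by £101,984.76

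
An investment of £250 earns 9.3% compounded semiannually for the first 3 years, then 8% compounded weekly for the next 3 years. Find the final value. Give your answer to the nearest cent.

After 3 years at 9.3%: 250 × 1.31351609 ≈ 328.3790.
Then 3 years at 8%: 328.3790 × 1.27101472 ≈ 417.3746.

£417.37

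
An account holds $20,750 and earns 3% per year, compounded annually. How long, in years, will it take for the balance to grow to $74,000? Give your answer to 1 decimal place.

We need (1 + 0.03)^t = 3.5663, so t = ln 3.5663 / ln 1.03 ≈ 43.0166.

43.0 years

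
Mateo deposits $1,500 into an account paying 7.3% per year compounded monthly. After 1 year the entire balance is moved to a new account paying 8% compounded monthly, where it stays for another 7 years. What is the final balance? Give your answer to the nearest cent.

After 1 years at 7.3%: 1,500 × 1.075492671 ≈ 1,613.2390.
Then 7 years at 8%: 1,613.2390 × 1.747422051 ≈ 2,819.0094.

$2,819.01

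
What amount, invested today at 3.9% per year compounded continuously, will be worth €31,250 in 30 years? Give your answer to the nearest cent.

P = A·e^(−rt) = 31,250·e^(−1.17).
e^(−1.17) ≈ 0.31036694127, so P ≈ 9,698.9669.

€9,698.97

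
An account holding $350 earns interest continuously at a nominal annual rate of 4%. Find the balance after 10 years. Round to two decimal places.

A = P·e^(rt) = 350·e^(0.04·10) = 350·e^0.4.
e^0.4 ≈ 1.4918247, so A ≈ 522.1386.

$522.14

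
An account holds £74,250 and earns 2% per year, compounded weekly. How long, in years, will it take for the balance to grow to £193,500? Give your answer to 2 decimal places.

47.90 years

We need (1 + 0.000384615)^(52t) = 2.6061, so 52t = ln 2.6061 / ln 1.000385 ≈ 2490.8622.
t ≈ 2490.8622/52 = 47.9012 years.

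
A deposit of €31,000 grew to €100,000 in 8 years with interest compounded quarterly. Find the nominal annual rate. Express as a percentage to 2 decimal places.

(1 + r/4)^32 = 100,000/31,000 = 3.22581.
1 + r/4 = 3.22581^(1/32) ≈ 1.037277, so r/4 ≈ 0.0372775.
r ≈ 4·0.0372775 = 14.91099%.

14.91%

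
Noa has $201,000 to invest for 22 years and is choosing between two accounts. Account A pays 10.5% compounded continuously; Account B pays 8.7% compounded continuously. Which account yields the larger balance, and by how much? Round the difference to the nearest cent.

Account A, by $662,148.15

Account A growth factor: e^(0.105·22) = e^2.31 ≈ 10.07442465501; balance ≈ 2,024,959.3557.
Account B growth factor: e^(0.087·22) = e^1.914 ≈ 6.780155250541; balance ≈ 1,362,811.2054.
Account A is larger by 662,148.1503.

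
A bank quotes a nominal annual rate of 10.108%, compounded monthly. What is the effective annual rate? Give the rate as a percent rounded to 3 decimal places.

EAR = (1 + 10.108%/12)^12 − 1 = (1 + 0.00842333)^12 − 1.
(1 + 0.00842333)^12 ≈ 1.105897, so EAR ≈ 10.58969%.

10.590%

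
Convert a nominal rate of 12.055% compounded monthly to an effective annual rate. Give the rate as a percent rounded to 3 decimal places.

12.744%

EAR = (1 + 12.055%/12)^12 − 1 = (1 + 0.0100458)^12 − 1.
(1 + 0.0100458)^12 ≈ 1.127439, so EAR ≈ 12.74388%.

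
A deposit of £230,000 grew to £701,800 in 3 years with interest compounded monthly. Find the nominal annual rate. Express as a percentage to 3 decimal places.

The 36-period growth factor is 701,800/230,000 = 3.0513.
r/12 = 3.0513^(1/36) − 1 ≈ 0.0314732, so r ≈ 12·0.0314732 = 37.76779%.

37.768%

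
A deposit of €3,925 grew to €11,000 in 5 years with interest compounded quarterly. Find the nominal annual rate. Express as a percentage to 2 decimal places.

The 20-period growth factor is 11,000/3,925 = 2.80255.
r/4 = 2.80255^(1/20) − 1 ≈ 0.052877, so r ≈ 4·0.052877 = 21.15081%.

21.15%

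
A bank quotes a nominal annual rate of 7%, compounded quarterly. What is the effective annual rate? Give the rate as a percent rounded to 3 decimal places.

One year is 4 periods at 0.0175 each: (1 + 0.0175)^4 ≈ 1.071859.
EAR = 1.071859 − 1 ≈ 7.18590%.

7.186%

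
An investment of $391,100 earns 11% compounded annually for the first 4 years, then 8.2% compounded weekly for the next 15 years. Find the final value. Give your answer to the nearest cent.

After 4 years at 11%: 391,100 × 1.51807041 ≈ 593,717.3374.
Then 15 years at 8.2%: 593,717.3374 × 3.417916690517 ≈ 2,029,276.3968.

$2,029,276.40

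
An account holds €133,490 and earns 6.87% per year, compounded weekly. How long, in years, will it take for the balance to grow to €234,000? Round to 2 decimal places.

8.18 years

We need (1 + 0.00132115)^(52t) = 1.7529, so 52t = ln 1.7529 / ln 1.001321 ≈ 425.1324.
t ≈ 425.1324/52 = 8.1756 years.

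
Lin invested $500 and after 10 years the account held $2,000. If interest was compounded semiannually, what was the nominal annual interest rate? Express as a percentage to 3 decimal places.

14.355%

The 20-period growth factor is 2,000/500 = 4.
r/2 = 4^(1/20) − 1 ≈ 0.0717735, so r ≈ 2·0.0717735 = 14.35469%.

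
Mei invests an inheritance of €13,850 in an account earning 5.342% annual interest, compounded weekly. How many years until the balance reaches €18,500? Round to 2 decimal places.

(1 + 0.00102731)^(52t) = 18,500/13,850 = 1.3357.
52t·ln(1 + 0.00102731) = ln(1.3357); 52t = 0.28949/0.00102678 ≈ 281.9352.
t ≈ 5.4218 years.

5.42 years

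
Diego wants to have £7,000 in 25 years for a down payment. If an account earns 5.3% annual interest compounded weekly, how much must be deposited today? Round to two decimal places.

Growth factor = (1 + 0.053/52)^1300 ≈ 3.759647557.
P = 7,000/3.759647557 ≈ 1,861.8767.

£1,861.88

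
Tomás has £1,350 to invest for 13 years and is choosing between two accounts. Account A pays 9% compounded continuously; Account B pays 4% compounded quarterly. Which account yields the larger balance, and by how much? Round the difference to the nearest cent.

A: e^(0.09·13) = e^1.17 ≈ 3.221992639, so 1,350 × 3.221992639 ≈ 4,349.6901.
B: (1 + 0.01)^52 ≈ 1.677688921, so 1,350 × 1.677688921 ≈ 2,264.8800.
Difference ≈ 2,084.8100 in favor of A.

Account A, by £2,084.81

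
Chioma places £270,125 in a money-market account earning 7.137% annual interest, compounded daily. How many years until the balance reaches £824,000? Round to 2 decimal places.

We need (1 + 0.000195534)^(365t) = 3.0504, so 365t = ln 3.0504 / ln 1.000196 ≈ 5704.3447.
t ≈ 5704.3447/365 = 15.6283 years.

15.63 years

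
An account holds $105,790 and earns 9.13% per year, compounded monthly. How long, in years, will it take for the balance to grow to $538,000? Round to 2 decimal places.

17.88 years

(1 + 0.00760833)^(12t) = 538,000/105,790 = 5.0855.
12t·ln(1 + 0.00760833) = ln(5.0855); 12t = 1.6264/0.00757954 ≈ 214.5781.
t ≈ 17.8815 years.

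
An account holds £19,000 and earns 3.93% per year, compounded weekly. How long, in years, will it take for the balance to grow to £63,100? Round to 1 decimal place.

We need (1 + 0.000755769)^(52t) = 3.3211, so 52t = ln 3.3211 / ln 1.000756 ≈ 1588.7592.
t ≈ 1588.7592/52 = 30.5531 years.

30.6 years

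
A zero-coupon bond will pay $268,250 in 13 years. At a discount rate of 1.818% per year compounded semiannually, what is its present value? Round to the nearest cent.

Growth factor = (1 + 0.00909)^26 ≈ 1.2652532504.
P = 268,250/1.2652532504 ≈ 212,012.8914.

$212,012.89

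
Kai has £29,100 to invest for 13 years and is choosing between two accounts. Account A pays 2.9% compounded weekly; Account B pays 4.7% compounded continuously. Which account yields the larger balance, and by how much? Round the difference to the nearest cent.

Account A growth factor: (1 + 0.029/52)^676 ≈ 1.4577511122; balance ≈ 42,420.5574.
Account B growth factor: e^(0.047·13) = e^0.611 ≈ 1.8422727507; balance ≈ 53,610.1370.
Account B is larger by 11,189.5797.

Account B, by £11,189.58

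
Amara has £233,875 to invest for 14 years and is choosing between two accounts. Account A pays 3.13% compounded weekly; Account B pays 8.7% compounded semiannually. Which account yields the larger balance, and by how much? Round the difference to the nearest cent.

A: (1 + 0.0313/52)^728 ≈ 1.54971054999, so 233,875 × 1.54971054999 ≈ 362,438.5549.
B: (1 + 0.0435)^28 ≈ 3.29449380507, so 233,875 × 3.29449380507 ≈ 770,499.7387.
Difference ≈ 408,061.1838 in favor of B.

Account B, by £408,061.18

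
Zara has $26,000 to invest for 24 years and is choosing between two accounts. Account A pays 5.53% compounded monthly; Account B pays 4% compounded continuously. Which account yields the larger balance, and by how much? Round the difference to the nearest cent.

A: (1 + 0.0553/12)^288 ≈ 3.7589936405, so 26,000 × 3.7589936405 ≈ 97,733.8347.
B: e^(0.04·24) = e^0.96 ≈ 2.6116964734, so 26,000 × 2.6116964734 ≈ 67,904.1083.
Difference ≈ 29,829.7263 in favor of A.

Account A, by $29,829.73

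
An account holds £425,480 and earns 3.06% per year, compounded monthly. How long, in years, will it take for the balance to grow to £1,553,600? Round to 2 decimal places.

42.38 years

We need (1 + 0.00255)^(12t) = 3.6514, so 12t = ln 3.6514 / ln 1.00255 ≈ 508.5344.
t ≈ 508.5344/12 = 42.3779 years.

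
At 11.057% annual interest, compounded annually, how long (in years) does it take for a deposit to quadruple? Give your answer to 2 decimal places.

(1 + 0.11057)^t = 4.
t = ln 4 / ln(1 + 0.11057) ≈ 1.3863/0.104873 ≈ 13.2187.

13.22 years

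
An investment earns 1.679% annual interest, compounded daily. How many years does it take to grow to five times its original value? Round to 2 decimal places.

(1 + 0.000046)^(365t) = 5.
365t = ln 5 / ln(1 + 0.000046) ≈ 1.6094/4.59989e-05 ≈ 34988.5854.
t ≈ 95.8591.

95.86 years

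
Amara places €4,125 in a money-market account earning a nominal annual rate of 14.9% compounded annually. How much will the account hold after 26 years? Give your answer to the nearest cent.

€152,666.83

Growth factor = (1 + 0.149)^26 ≈ 37.0101415315.
A ≈ 4,125 × 37.0101415315 ≈ 152,666.8338.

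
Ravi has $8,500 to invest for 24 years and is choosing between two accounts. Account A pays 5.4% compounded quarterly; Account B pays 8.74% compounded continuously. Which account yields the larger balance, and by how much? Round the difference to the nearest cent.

Account B, by $38,449.71

Account A growth factor: (1 + 0.0135)^96 ≈ 3.6230997478; balance ≈ 30,796.3479.
Account B growth factor: e^(0.0874·24) = e^2.0976 ≈ 8.1465946045; balance ≈ 69,246.0541.
Account B is larger by 38,449.7063.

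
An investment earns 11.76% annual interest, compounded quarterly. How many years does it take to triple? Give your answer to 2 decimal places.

(1 + 0.0294)^(4t) = 3.
4t = ln 3 / ln(1 + 0.0294) ≈ 1.0986/0.0289761 ≈ 37.9144.
t ≈ 9.4786.

9.48 years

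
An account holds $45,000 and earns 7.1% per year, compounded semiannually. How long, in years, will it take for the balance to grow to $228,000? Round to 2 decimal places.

23.26 years

(1 + 0.0355)^(2t) = 228,000/45,000 = 5.0667.
2t·ln(1 + 0.0355) = ln(5.0667); 2t = 1.6227/0.0348844 ≈ 46.5160.
t ≈ 23.2580 years.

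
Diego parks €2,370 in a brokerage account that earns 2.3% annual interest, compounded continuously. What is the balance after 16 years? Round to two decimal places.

A = P·e^(rt) = 2,370·e^(0.023·16) = 2,370·e^0.368.
e^0.368 ≈ 1.444842039, so A ≈ 3,424.2756.

€3,424.28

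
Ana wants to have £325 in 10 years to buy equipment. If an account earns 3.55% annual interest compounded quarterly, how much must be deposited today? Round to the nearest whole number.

Growth factor = (1 + 0.008875)^40 ≈ 1.42394893.
P = 325/1.42394893 ≈ 228.2385.

£228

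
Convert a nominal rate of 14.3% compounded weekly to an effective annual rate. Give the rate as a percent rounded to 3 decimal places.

15.350%

One year is 52 periods at 0.00275 each: (1 + 0.00275)^52 ≈ 1.153503.
EAR = 1.153503 − 1 ≈ 15.35034%.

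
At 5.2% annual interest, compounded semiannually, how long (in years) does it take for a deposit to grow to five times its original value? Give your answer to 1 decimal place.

31.4 years

(1 + 0.026)^(2t) = 5.
2t = ln 5 / ln(1 + 0.026) ≈ 1.6094/0.0256677 ≈ 62.7027.
t ≈ 31.3514.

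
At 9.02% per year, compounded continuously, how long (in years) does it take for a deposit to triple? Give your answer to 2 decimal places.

12.18 years

e^(0.0902t) = 3, so 0.0902t = ln 3 ≈ 1.0986.
t ≈ 1.0986/0.0902 ≈ 12.1797.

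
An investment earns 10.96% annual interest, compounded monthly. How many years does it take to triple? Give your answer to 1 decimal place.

10.1 years

(1 + 0.00913333)^(12t) = 3.
12t = ln 3 / ln(1 + 0.00913333) ≈ 1.0986/0.00909188 ≈ 120.8345.
t ≈ 10.0695.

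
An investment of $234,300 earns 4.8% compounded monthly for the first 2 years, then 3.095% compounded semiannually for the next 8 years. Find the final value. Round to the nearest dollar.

Phase 1: 234,300·(1 + 0.004)^24 ≈ 257,858.4668.
Phase 2: 257,858.4668·(1 + 0.015475)^16 ≈ 329,677.3962.

$329,677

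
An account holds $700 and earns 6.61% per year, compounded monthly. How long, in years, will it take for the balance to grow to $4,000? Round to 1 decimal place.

We need (1 + 0.00550833)^(12t) = 5.7143, so 12t = ln 5.7143 / ln 1.005508 ≈ 317.2948.
t ≈ 317.2948/12 = 26.4412 years.

26.4 years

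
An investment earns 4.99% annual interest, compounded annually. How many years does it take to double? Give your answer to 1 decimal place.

14.2 years

(1 + 0.0499)^t = 2.
t = ln 2 / ln(1 + 0.0499) ≈ 0.69315/0.0486949 ≈ 14.2345.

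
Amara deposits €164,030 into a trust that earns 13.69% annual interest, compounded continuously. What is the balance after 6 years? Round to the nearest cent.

€372,951.86

A = P·e^(rt) = 164,030·e^(0.1369·6) = 164,030·e^0.8214.
e^0.8214 ≈ 2.27368076343, so A ≈ 372,951.8556.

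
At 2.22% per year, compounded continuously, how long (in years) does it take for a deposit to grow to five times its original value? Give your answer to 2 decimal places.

e^(0.0222t) = 5, so 0.0222t = ln 5 ≈ 1.6094.
t ≈ 1.6094/0.0222 ≈ 72.4972.

72.50 years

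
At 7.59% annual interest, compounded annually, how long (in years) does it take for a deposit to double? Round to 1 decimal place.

9.5 years

(1 + 0.0759)^t = 2.
t = ln 2 / ln(1 + 0.0759) ≈ 0.69315/0.0731575 ≈ 9.4747.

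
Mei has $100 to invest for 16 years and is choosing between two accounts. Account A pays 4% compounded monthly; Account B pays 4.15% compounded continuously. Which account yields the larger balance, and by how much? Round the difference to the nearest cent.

Account A growth factor: (1 + 0.04/12)^192 ≈ 1.89446352; balance ≈ 189.4464.
Account B growth factor: e^(0.0415·16) = e^0.664 ≈ 1.942547; balance ≈ 194.2547.
Account B is larger by 4.8083.

Account B, by $4.81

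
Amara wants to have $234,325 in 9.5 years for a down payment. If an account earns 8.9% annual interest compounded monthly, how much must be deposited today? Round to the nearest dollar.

$100,920

Periodic rate = 8.9%/12 = 0.00741667; 114 periods.
P = 234,325/(1 + 0.089/12)^114 ≈ 234,325/2.32188654511 ≈ 100,920.0904.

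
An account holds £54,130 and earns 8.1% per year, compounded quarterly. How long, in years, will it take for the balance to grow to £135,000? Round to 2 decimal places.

11.40 years

(1 + 0.02025)^(4t) = 135,000/54,130 = 2.494.
4t·ln(1 + 0.02025) = ln(2.494); 4t = 0.91389/0.0200477 ≈ 45.5856.
t ≈ 11.3964 years.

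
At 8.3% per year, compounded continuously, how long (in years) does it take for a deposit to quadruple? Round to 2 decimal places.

16.70 years

e^(0.083t) = 4, so 0.083t = ln 4 ≈ 1.3863.
t ≈ 1.3863/0.083 ≈ 16.7023.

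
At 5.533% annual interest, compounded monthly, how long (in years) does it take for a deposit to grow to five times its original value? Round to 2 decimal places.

(1 + 0.00461083)^(12t) = 5.
12t = ln 5 / ln(1 + 0.00461083) ≈ 1.6094/0.00460024 ≈ 349.8599.
t ≈ 29.1550.

29.15 years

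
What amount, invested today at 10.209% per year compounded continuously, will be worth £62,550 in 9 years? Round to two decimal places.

P = A·e^(−rt) = 62,550·e^(−0.91881).
e^(−0.91881) ≈ 0.39899356103, so P ≈ 24,957.0472.

£24,957.05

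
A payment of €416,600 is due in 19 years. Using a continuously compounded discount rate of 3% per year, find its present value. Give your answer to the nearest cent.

P = A·e^(−rt) = 416,600·e^(−0.57).
e^(−0.57) ≈ 0.5655254387, so P ≈ 235,597.8978.

€235,597.90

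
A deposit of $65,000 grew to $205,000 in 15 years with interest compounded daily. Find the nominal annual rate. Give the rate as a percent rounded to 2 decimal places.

7.66%

(1 + r/365)^5475 = 205,000/65,000 = 3.15385.
1 + r/365 = 3.15385^(1/5475) ≈ 1.00021, so r/365 ≈ 0.000209816.
r ≈ 365·0.000209816 = 7.65829%.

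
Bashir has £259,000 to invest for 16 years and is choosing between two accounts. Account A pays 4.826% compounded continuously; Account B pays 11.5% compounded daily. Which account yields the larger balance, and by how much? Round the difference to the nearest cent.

Account B, by £1,069,741.84

A: e^(0.04826·16) = e^0.77216 ≈ 2.16443639083, so 259,000 × 2.16443639083 ≈ 560,589.0252.
B: (1 + 0.115/365)^5840 ≈ 6.294713775127, so 259,000 × 6.294713775127 ≈ 1,630,330.8678.
Difference ≈ 1,069,741.8425 in favor of B.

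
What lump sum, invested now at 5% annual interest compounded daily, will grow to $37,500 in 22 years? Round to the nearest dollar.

Growth factor = (1 + 0.05/365)^8030 ≈ 3.0039397119.
P = 37,500/3.0039397119 ≈ 12,483.6061.

$12,484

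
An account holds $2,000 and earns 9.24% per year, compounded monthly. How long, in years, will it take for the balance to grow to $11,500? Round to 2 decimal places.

We need (1 + 0.0077)^(12t) = 5.75, so 12t = ln 5.75 / ln 1.0077 ≈ 228.0423.
t ≈ 228.0423/12 = 19.0035 years.

19.00 years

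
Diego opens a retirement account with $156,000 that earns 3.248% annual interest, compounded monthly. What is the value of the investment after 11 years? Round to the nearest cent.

$222,884.42

Growth factor = (1 + 0.03248/12)^132 ≈ 1.42874630762.
A ≈ 156,000 × 1.42874630762 ≈ 222,884.4240.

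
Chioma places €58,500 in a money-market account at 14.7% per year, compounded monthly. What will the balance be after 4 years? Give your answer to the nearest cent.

Growth factor = (1 + 0.01225)^48 ≈ 1.79396390689.
A ≈ 58,500 × 1.79396390689 ≈ 104,946.8886.

€104,946.89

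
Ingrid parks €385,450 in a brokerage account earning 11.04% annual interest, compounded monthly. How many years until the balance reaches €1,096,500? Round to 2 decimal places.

We need (1 + 0.0092)^(12t) = 2.8447, so 12t = ln 2.8447 / ln 1.0092 ≈ 114.1597.
t ≈ 114.1597/12 = 9.5133 years.

9.51 years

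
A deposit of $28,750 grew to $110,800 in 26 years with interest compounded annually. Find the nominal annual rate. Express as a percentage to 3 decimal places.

5.326%

(1 + r)^26 = 110,800/28,750 = 3.85391.
1 + r = 3.85391^(1/26) ≈ 1.053258, so r ≈ 0.0532578.
r ≈ 5.32578%.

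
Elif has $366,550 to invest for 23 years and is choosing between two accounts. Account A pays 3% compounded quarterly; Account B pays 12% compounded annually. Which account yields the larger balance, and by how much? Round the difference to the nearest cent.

Account A growth factor: (1 + 0.0075)^92 ≈ 1.98858904602; balance ≈ 728,917.3148.
Account B growth factor: (1 + 0.12)^23 ≈ 13.55234726295; balance ≈ 4,967,612.8892.
Account B is larger by 4,238,695.5744.

Account B, by $4,238,695.57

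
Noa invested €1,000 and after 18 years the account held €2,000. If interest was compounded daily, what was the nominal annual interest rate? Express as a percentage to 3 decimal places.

The 6570-period growth factor is 2,000/1,000 = 2.
r/365 = 2^(1/6570) − 1 ≈ 0.000105507, so r ≈ 365·0.000105507 = 3.85102%.

3.851%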